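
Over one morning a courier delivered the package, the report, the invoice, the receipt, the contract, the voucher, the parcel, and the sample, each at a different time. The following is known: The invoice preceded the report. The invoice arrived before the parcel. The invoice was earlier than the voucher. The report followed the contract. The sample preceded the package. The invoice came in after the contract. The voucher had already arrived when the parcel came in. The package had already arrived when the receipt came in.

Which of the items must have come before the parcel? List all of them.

Directly stated before the parcel: the invoice and the voucher.
The contract reaches the parcel via the contract → the invoice → the parcel.

the contract, the invoice, the voucher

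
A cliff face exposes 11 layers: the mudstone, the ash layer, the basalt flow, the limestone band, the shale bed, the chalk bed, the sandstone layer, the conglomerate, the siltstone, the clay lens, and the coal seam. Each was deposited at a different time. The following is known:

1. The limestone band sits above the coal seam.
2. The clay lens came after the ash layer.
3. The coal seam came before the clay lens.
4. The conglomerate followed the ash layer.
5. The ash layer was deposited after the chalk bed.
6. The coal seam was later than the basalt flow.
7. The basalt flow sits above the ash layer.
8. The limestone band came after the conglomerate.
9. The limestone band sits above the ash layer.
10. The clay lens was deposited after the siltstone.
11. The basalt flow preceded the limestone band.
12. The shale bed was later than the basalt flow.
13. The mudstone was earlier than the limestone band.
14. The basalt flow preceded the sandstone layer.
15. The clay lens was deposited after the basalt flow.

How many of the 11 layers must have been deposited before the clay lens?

Directly stated before the clay lens: the ash layer, the basalt flow, the coal seam, and the siltstone.
The chalk bed reaches the clay lens via the chalk bed → the ash layer → the clay lens.
No chain forces the conglomerate (or any of the others) ahead of the clay lens.
That's the ash layer, the basalt flow, the chalk bed, the coal seam, and the siltstone — 5 in all.

5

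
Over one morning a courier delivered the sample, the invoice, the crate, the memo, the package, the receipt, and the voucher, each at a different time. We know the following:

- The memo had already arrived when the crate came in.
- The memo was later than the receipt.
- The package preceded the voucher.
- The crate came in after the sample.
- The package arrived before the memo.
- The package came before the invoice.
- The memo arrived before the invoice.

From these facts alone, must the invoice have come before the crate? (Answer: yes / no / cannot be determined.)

cannot be determined

No chain of stated constraints runs from the invoice to the crate, and none runs from the crate to the invoice either.
So the relative order of the invoice and the crate is not fixed by the given facts.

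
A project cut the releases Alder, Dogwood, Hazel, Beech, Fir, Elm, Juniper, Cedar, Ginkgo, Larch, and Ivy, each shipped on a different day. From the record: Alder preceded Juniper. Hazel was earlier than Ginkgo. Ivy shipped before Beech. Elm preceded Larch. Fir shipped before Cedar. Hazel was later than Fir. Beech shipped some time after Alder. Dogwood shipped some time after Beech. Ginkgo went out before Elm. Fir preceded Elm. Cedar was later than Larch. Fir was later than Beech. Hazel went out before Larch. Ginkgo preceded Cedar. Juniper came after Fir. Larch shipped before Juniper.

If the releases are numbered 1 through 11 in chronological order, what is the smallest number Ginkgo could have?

6

Alder, Beech, Fir, Hazel, and Ivy must all come before Ginkgo — 5 forced predecessors.
Nothing else is forced ahead of Ginkgo, so its earliest slot is position 5 + 1 = 6.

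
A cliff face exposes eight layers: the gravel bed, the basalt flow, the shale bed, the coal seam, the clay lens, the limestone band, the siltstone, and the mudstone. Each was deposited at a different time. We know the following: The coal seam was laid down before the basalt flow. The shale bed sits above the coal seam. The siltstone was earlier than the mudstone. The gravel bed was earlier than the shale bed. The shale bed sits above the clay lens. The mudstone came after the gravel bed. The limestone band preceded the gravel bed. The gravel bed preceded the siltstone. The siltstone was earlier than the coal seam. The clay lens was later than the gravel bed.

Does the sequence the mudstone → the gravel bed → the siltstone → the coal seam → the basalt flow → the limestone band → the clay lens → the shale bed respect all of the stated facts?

The constraints require the siltstone before the mudstone, but in the proposed sequence the mudstone appears ahead of the siltstone. That one violation is enough.

no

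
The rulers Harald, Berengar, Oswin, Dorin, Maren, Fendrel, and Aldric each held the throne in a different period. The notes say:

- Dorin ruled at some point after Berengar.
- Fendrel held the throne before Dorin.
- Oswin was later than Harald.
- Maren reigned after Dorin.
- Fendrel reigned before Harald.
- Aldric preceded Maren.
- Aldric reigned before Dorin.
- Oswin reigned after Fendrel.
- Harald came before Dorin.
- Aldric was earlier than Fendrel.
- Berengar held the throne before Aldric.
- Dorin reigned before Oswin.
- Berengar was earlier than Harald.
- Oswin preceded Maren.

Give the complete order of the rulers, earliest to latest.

Berengar, Aldric, Fendrel, Harald, Dorin, Oswin, Maren

The constraints fix every adjacent pair, so only one ordering works:
Berengar → Aldric → Fendrel → Harald → Dorin → Oswin → Maren.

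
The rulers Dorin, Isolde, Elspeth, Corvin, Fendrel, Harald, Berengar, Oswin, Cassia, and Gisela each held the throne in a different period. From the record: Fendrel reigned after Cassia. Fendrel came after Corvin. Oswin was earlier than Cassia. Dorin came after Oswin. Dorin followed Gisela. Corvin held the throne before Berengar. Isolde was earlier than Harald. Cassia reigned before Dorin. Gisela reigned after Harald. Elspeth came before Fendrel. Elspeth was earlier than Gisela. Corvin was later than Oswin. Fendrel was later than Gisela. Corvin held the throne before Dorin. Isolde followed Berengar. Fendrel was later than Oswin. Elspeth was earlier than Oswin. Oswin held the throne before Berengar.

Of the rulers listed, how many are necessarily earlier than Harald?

Directly stated before Harald: Isolde.
Berengar reaches Harald via Berengar → Isolde → Harald.
Corvin reaches Harald via Corvin → Berengar → Isolde → Harald.
Elspeth reaches Harald via Elspeth → Oswin → Berengar → Isolde → Harald.
Likewise Oswin reaches Harald by chaining the stated constraints.
No chain forces Gisela (or any of the others) ahead of Harald.
That's Berengar, Corvin, Elspeth, Isolde, and Oswin — 5 in all.

5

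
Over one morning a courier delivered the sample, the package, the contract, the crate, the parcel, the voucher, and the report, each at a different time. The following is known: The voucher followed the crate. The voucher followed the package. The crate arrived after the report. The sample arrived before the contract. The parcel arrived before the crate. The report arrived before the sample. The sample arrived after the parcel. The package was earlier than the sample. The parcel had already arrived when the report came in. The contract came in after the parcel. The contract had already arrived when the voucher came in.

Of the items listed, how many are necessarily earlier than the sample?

3

Directly stated before the sample: the package, the parcel, and the report.
That's the package, the parcel, and the report — 3 in all.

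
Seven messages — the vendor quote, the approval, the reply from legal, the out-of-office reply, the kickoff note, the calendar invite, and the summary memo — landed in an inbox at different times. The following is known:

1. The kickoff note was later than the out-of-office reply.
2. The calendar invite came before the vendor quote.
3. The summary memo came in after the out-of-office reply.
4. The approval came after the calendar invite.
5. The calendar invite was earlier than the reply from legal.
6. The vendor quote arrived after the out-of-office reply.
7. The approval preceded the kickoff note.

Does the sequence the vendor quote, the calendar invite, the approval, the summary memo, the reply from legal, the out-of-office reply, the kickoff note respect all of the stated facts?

The constraints require the calendar invite before the vendor quote, but in the proposed sequence the vendor quote appears ahead of the calendar invite. That one violation is enough.

no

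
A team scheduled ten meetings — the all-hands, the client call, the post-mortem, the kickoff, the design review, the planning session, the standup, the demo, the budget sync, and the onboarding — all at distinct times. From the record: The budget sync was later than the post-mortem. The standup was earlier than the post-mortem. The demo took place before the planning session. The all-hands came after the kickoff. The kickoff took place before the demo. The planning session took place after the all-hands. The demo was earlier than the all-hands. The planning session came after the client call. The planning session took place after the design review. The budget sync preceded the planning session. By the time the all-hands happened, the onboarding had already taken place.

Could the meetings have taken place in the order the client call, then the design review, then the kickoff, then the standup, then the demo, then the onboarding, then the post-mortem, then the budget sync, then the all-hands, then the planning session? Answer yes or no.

yes

Check each stated constraint against the proposed order — e.g. the design review is ahead of the planning session; the client call is ahead of the planning session. Every pair is in the required order; nothing is violated.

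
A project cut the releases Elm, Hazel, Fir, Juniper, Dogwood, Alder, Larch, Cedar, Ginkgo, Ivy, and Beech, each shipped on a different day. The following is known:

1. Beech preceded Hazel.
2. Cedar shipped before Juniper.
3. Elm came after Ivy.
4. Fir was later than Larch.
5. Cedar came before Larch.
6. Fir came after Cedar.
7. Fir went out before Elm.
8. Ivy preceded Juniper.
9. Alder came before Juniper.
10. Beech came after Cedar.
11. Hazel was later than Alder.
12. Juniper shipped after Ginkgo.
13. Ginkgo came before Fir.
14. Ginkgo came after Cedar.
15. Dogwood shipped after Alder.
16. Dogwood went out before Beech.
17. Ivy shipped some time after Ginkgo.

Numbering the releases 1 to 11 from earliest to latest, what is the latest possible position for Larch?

9

Larch must come before Elm and Fir — 2 releases forced after it.
Everything else can be placed before Larch in some valid order, so Larch can sit as late as position 11 − 2 = 9.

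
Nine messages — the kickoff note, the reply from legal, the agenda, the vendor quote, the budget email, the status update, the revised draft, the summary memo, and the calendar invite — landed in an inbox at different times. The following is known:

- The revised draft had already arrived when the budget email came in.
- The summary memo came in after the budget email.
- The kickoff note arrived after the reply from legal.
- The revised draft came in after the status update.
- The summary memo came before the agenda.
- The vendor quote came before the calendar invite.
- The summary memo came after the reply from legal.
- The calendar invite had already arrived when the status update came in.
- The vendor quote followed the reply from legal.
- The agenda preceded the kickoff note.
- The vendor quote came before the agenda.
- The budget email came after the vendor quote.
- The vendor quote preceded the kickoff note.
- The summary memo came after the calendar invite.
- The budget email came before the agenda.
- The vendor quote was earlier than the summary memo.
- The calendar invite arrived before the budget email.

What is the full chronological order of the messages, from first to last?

the reply from legal, the vendor quote, the calendar invite, the status update, the revised draft, the budget email, the summary memo, the agenda, the kickoff note

The constraints fix every adjacent pair, so only one ordering works:
the reply from legal → the vendor quote → the calendar invite → the status update → the revised draft → the budget email → the summary memo → the agenda → the kickoff note.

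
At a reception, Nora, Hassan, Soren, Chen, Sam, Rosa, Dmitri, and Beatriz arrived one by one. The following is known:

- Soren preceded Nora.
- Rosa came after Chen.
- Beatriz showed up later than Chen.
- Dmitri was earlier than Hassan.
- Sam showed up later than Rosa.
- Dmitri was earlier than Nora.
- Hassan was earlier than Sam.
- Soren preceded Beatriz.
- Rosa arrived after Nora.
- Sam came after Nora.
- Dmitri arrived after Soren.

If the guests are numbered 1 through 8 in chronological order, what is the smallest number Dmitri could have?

Soren must come before Dmitri — 1 forced predecessor.
Nothing else is forced ahead of Dmitri, so their earliest slot is position 1 + 1 = 2.

2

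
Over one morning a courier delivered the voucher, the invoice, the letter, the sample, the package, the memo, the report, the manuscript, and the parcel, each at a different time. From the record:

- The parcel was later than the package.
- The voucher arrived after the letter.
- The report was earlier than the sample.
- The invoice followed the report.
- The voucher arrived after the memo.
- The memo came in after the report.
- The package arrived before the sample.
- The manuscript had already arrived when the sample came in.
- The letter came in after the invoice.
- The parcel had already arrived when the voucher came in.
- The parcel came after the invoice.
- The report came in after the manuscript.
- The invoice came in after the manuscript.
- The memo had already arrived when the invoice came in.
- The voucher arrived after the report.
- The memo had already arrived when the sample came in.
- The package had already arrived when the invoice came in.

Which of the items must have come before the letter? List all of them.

the invoice, the manuscript, the memo, the package, the report

Directly stated before the letter: the invoice.
The manuscript reaches the letter via the manuscript → the invoice → the letter.
The memo reaches the letter via the memo → the invoice → the letter.
The package reaches the letter via the package → the invoice → the letter.
Likewise the report reaches the letter by chaining the stated constraints.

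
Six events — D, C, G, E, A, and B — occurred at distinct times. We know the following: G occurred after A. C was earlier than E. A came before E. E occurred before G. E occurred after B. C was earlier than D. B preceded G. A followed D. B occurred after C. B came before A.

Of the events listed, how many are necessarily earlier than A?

Directly stated before A: B and D.
C reaches A via C → D → A.
No chain forces G (or any of the others) ahead of A.
That's B, C, and D — 3 in all.

3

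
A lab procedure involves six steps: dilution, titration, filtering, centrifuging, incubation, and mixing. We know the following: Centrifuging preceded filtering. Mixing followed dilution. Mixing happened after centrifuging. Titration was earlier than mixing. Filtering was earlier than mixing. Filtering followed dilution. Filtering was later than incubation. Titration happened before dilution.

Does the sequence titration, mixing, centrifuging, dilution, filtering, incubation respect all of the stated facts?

The constraints require dilution before mixing, but in the proposed sequence mixing appears ahead of dilution. That one violation is enough.

no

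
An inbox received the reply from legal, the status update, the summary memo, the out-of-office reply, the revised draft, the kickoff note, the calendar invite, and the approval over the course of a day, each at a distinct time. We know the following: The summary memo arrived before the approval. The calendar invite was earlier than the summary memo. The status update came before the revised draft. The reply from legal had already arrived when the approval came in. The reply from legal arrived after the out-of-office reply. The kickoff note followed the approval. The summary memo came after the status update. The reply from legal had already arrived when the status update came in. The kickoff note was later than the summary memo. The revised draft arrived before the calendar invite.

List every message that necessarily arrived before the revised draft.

the out-of-office reply, the reply from legal, the status update

Directly stated before the revised draft: the status update.
The out-of-office reply reaches the revised draft via the out-of-office reply → the reply from legal → the status update → the revised draft.
The reply from legal reaches the revised draft via the reply from legal → the status update → the revised draft.
No chain forces the calendar invite (or any of the others) ahead of the revised draft.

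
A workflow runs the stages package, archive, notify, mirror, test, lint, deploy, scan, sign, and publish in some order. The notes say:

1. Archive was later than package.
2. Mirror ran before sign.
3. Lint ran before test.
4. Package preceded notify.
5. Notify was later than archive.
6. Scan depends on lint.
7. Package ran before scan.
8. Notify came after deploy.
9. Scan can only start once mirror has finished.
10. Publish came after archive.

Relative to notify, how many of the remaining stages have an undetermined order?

6

Forced before notify: archive, deploy, and package.
That leaves lint, mirror, publish, scan, sign, and test with no forced order relative to notify — 6.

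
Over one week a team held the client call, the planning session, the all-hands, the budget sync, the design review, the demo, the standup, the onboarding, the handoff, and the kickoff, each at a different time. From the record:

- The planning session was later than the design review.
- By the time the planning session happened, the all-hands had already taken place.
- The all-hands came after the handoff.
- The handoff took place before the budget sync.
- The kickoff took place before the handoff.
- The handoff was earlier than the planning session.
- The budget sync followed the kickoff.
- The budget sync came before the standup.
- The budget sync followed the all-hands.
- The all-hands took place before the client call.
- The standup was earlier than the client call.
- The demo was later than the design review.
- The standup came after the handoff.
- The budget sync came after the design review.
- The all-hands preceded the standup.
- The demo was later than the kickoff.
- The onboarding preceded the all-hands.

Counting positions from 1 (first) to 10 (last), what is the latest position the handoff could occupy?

The handoff must come before the all-hands, the budget sync, the client call, the planning session, and the standup — 5 meetings forced after it.
Everything else can be placed before the handoff in some valid order, so the handoff can sit as late as position 10 − 5 = 5.

5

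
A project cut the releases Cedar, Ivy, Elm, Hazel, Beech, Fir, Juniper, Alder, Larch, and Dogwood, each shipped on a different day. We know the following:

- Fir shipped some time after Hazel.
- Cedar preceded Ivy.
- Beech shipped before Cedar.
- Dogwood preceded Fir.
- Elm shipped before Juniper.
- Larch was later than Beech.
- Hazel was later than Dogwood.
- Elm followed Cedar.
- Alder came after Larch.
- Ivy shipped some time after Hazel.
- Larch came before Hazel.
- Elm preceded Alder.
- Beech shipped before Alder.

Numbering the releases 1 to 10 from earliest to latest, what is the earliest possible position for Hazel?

4

Beech, Dogwood, and Larch must all come before Hazel — 3 forced predecessors.
Nothing else is forced ahead of Hazel, so its earliest slot is position 3 + 1 = 4.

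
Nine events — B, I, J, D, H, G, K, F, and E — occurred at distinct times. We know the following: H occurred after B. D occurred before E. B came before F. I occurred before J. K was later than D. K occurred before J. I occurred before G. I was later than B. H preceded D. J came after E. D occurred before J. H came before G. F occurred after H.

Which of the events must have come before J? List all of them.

B, D, E, H, I, K

Directly stated before J: D, E, I, and K.
B reaches J via B → I → J.
H reaches J via H → D → J.
No chain forces G (or any of the others) ahead of J.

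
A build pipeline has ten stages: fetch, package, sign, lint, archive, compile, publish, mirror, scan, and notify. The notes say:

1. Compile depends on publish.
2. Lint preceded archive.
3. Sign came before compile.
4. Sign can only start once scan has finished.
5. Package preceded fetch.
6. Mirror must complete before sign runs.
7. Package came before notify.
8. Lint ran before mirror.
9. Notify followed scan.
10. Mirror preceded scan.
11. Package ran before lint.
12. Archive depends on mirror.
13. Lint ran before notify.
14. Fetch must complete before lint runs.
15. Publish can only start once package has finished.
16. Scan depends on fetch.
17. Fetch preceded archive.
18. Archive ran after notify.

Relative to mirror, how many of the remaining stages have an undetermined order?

Forced before mirror: fetch, lint, and package; forced after mirror: archive, compile, notify, scan, and sign.
That leaves publish with no forced order relative to mirror — 1.

1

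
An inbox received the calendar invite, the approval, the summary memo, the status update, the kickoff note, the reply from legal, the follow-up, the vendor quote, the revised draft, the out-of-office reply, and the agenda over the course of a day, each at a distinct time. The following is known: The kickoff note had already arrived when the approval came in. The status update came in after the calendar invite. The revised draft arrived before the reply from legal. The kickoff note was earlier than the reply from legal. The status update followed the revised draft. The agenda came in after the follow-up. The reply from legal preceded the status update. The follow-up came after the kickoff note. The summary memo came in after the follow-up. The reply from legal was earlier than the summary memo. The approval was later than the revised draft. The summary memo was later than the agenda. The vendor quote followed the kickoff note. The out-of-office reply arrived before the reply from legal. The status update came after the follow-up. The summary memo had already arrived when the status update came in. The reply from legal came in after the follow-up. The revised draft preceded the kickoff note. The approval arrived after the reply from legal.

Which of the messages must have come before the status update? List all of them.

Directly stated before the status update: the calendar invite, the follow-up, the reply from legal, the revised draft, and the summary memo.
The agenda reaches the status update via the agenda → the summary memo → the status update.
The kickoff note reaches the status update via the kickoff note → the reply from legal → the status update.
The out-of-office reply reaches the status update via the out-of-office reply → the reply from legal → the status update.

the agenda, the calendar invite, the follow-up, the kickoff note, the out-of-office reply, the reply from legal, the revised draft, the summary memo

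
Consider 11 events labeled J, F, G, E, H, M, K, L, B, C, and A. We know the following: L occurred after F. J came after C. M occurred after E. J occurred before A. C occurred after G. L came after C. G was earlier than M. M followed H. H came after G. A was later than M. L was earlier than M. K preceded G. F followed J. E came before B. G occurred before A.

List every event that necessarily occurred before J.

C, G, K

Directly stated before J: C.
G reaches J via G → C → J.
K reaches J via K → G → C → J.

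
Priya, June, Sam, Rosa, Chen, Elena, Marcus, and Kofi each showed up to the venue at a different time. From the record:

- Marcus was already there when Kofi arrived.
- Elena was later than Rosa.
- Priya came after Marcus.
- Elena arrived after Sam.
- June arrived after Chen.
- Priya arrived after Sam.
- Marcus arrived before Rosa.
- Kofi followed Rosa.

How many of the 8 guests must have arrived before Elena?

3

Directly stated before Elena: Rosa and Sam.
Marcus reaches Elena via Marcus → Rosa → Elena.
That's Marcus, Rosa, and Sam — 3 in all.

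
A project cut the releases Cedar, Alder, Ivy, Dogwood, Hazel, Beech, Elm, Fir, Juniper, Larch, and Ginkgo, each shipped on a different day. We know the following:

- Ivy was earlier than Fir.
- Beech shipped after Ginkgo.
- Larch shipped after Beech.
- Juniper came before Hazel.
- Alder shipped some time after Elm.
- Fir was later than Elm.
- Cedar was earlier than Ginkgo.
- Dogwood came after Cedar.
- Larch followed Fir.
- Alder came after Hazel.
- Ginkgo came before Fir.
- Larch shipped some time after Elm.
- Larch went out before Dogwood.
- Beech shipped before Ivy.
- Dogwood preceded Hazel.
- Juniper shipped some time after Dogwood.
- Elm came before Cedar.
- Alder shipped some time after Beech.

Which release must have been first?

Elm has a chain of constraints placing it before every other release, so Elm must be first.

Elm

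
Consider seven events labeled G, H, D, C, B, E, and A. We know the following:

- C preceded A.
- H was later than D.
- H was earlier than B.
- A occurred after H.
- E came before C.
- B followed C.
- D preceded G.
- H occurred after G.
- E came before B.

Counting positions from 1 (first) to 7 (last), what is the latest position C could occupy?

5

C must come before A and B — 2 events forced after it.
Everything else can be placed before C in some valid order, so C can sit as late as position 7 − 2 = 5.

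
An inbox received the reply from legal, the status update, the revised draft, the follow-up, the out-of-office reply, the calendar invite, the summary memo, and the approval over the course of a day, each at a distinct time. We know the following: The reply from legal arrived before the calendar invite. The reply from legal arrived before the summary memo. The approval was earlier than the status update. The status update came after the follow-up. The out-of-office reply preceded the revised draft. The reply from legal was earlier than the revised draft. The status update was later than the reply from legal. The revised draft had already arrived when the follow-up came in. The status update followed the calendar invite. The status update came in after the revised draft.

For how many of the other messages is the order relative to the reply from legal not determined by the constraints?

Forced after the reply from legal: the calendar invite, the follow-up, the revised draft, the status update, and the summary memo.
That leaves the approval and the out-of-office reply with no forced order relative to the reply from legal — 2.

2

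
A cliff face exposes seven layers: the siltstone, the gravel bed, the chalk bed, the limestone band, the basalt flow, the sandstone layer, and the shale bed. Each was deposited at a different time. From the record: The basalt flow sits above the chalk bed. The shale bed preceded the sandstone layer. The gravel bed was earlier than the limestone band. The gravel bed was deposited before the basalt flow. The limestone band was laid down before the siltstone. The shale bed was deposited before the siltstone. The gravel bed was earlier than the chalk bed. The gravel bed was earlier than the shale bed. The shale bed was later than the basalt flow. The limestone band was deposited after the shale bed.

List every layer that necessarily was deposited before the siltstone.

Directly stated before the siltstone: the limestone band and the shale bed.
The basalt flow reaches the siltstone via the basalt flow → the shale bed → the siltstone.
The chalk bed reaches the siltstone via the chalk bed → the basalt flow → the shale bed → the siltstone.
The gravel bed reaches the siltstone via the gravel bed → the limestone band → the siltstone.

the basalt flow, the chalk bed, the gravel bed, the limestone band, the shale bed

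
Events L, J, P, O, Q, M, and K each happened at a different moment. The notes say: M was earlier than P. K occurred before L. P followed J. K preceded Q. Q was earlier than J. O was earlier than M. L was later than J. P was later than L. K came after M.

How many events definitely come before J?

Directly stated before J: Q.
K reaches J via K → Q → J.
M reaches J via M → K → Q → J.
O reaches J via O → M → K → Q → J.
That's K, M, O, and Q — 4 in all.

4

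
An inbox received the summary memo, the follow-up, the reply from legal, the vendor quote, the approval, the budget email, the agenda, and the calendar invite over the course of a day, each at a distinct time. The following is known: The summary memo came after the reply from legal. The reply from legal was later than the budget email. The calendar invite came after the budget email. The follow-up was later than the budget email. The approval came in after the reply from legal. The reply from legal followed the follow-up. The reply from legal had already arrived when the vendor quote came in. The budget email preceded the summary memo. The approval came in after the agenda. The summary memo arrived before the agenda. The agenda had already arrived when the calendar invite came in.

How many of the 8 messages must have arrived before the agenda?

Directly stated before the agenda: the summary memo.
The budget email reaches the agenda via the budget email → the summary memo → the agenda.
The follow-up reaches the agenda via the follow-up → the reply from legal → the summary memo → the agenda.
The reply from legal reaches the agenda via the reply from legal → the summary memo → the agenda.
That's the budget email, the follow-up, the reply from legal, and the summary memo — 4 in all.

4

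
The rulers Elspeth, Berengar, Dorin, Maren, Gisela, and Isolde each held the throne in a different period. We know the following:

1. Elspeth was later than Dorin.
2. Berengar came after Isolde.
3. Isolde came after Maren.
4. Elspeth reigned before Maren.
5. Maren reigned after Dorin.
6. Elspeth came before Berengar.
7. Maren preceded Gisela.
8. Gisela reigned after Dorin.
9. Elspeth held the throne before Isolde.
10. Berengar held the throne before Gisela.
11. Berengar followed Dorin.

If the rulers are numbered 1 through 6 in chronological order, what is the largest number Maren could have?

3

Maren must come before Berengar, Gisela, and Isolde — 3 rulers forced after them.
Everything else can be placed before Maren in some valid order, so Maren can sit as late as position 6 − 3 = 3.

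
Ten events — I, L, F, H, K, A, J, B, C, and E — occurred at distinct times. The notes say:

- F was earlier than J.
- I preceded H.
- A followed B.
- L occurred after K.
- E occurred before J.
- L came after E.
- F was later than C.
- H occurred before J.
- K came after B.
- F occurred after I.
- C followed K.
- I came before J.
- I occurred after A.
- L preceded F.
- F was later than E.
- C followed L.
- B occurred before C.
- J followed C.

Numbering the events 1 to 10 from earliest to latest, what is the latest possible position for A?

A must come before F, H, I, and J — 4 events forced after it.
Everything else can be placed before A in some valid order, so A can sit as late as position 10 − 4 = 6.

6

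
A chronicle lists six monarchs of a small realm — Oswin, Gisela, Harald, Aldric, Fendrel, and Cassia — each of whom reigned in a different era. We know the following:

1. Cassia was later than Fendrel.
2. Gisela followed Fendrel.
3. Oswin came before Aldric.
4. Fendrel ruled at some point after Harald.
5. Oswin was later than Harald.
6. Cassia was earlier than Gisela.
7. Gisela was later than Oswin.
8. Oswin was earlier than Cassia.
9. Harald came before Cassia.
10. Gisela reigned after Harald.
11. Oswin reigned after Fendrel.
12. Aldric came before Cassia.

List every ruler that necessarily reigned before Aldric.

Directly stated before Aldric: Oswin.
Fendrel reaches Aldric via Fendrel → Oswin → Aldric.
Harald reaches Aldric via Harald → Oswin → Aldric.

Fendrel, Harald, Oswin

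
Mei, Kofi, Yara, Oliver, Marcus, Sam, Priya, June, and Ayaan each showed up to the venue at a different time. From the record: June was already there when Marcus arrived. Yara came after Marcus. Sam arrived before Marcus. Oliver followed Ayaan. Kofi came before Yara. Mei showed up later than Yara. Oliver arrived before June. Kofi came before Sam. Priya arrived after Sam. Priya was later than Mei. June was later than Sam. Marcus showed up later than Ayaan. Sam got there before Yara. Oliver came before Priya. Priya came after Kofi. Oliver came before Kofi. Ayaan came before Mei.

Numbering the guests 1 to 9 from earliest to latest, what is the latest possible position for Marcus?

Marcus must come before Mei, Priya, and Yara — 3 guests forced after them.
Everything else can be placed before Marcus in some valid order, so Marcus can sit as late as position 9 − 3 = 6.

6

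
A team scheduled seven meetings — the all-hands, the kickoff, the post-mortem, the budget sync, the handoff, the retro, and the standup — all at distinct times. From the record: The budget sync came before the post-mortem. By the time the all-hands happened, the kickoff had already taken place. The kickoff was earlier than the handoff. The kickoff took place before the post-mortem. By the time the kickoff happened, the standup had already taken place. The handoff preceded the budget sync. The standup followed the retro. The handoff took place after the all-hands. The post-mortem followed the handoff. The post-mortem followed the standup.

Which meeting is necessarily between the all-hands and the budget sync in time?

the handoff

Tracing the constraints gives the all-hands → the handoff → the budget sync, so the handoff sits after the all-hands and before the budget sync.
No other meeting is forced both after the all-hands and before the budget sync.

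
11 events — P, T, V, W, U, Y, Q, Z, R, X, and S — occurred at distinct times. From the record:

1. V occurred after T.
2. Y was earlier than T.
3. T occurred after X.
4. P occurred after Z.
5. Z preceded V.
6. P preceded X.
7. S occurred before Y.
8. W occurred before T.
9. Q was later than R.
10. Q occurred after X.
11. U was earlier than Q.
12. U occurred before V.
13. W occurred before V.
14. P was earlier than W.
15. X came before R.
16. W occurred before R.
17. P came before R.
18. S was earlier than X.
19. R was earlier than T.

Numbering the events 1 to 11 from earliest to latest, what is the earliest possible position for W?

3

P and Z must both come before W — 2 forced predecessors.
Nothing else is forced ahead of W, so its earliest slot is position 2 + 1 = 3.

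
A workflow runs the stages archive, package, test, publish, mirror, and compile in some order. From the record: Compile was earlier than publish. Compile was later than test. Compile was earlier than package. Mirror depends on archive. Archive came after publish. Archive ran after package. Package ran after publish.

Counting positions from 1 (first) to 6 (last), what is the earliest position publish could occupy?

Compile and test must both come before publish — 2 forced predecessors.
Nothing else is forced ahead of publish, so its earliest slot is position 2 + 1 = 3.

3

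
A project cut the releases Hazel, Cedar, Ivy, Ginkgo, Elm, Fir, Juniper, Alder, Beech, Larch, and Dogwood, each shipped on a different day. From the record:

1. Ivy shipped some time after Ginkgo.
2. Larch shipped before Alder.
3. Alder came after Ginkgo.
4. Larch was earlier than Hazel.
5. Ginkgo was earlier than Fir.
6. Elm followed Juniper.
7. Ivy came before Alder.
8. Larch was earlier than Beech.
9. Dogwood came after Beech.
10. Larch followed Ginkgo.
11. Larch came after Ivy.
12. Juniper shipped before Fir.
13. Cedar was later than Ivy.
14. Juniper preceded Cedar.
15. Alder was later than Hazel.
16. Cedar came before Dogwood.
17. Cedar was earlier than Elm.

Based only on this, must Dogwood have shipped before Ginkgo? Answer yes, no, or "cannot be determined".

Tracing the constraints gives Ginkgo → Ivy → Cedar → Dogwood, so Ginkgo must come before Dogwood.
That means Dogwood cannot be before Ginkgo.

no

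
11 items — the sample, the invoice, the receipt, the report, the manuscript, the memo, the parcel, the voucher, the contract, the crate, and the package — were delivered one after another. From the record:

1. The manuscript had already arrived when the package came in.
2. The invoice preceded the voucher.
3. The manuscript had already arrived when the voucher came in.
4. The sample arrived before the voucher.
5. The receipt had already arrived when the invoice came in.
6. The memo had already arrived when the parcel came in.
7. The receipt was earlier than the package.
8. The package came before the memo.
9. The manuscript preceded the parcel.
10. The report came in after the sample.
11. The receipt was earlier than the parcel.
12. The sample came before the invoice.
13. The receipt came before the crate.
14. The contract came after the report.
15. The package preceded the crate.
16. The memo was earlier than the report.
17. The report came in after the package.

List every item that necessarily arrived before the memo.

the manuscript, the package, the receipt

Directly stated before the memo: the package.
The manuscript reaches the memo via the manuscript → the package → the memo.
The receipt reaches the memo via the receipt → the package → the memo.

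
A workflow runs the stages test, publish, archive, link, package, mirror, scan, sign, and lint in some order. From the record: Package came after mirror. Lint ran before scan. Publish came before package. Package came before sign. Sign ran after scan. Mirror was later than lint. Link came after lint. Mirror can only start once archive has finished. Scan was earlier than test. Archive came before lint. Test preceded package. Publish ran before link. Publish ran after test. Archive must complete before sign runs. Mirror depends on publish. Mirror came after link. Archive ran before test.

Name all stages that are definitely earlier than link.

Directly stated before link: lint and publish.
Archive reaches link via archive → lint → link.
Scan reaches link via scan → test → publish → link.
Test reaches link via test → publish → link.
No chain forces sign (or any of the others) ahead of link.

archive, lint, publish, scan, test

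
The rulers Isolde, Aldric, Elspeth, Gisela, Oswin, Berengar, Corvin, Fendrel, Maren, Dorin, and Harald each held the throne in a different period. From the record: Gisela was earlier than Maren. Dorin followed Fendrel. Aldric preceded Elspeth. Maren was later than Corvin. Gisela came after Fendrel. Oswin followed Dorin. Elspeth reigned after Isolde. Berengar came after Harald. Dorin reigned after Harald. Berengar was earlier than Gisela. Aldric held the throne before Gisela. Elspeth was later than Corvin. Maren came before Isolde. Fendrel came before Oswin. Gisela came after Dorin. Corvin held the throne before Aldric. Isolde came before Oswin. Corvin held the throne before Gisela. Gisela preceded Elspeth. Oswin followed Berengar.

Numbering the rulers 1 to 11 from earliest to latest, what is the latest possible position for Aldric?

Aldric must come before Elspeth, Gisela, Isolde, Maren, and Oswin — 5 rulers forced after them.
Everything else can be placed before Aldric in some valid order, so Aldric can sit as late as position 11 − 5 = 6.

6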